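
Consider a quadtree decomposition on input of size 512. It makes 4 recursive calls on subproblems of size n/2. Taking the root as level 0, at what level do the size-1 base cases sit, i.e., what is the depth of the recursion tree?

For divide and conquer with division factor 2:

Problem sizes at each level:
Level 0: 512
Level 1: 256
Level 2: 128
Level 3: 64
Level 4: 32
Level 5: 16
Level 6: 8
Level 7: 4
Level 8: 2
Level 9: 1

The root is level 0 and the size-1 base case is level 9 (the tree spans levels 0 through 9, i.e. 10 levels counting the root), so the depth is the number of divisions: log_2(512) = 9

The recursion tree depth is log_2(512) = 9. At each level, the problem size is divided by 2, so it takes 9 divisions to reduce to a base case of size 1. The algorithm makes 4 recursive calls at each level.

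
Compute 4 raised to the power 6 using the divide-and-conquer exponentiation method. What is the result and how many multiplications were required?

Computing 4^6 by squaring (build up from 4^1; each line after the first costs one multiplication):

4^1 = 4
4^2 = (4^1)^2 = 4^2 = 16
4^3 = 4 * 4^2 = 4 * 16 = 64
4^6 = (4^3)^2 = 64^2 = 4096

Result: 4096
Multiplications needed: 3 (3 lines after 4^1)

4^6 = 4096. Using exponentiation by squaring, this requires 3 multiplications. The key idea: if the exponent is even, square the half-power; if odd, multiply by the base once.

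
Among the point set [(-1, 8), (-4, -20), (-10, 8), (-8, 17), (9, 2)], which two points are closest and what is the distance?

Computing all pairwise distances among 5 points:

d((-1, 8), (-4, -20)) = 28.1603
d((-1, 8), (-10, 8)) = 9.0 <-- minimum
d((-1, 8), (-8, 17)) = 11.4018
d((-1, 8), (9, 2)) = 11.6619
d((-4, -20), (-10, 8)) = 28.6356
d((-4, -20), (-8, 17)) = 37.2156
d((-4, -20), (9, 2)) = 25.5539
d((-10, 8), (-8, 17)) = 9.2195
d((-10, 8), (9, 2)) = 19.9249
d((-8, 17), (9, 2)) = 22.6716

Closest pair: (-1, 8) and (-10, 8) with distance 9.0

The closest pair is (-1, 8) and (-10, 8) with Euclidean distance 9.0. For 5 points, brute-force pairwise comparison is shown above. For large n, the divide-and-conquer algorithm (sort by x, recurse on halves, check the dividing strip) achieves O(n log n).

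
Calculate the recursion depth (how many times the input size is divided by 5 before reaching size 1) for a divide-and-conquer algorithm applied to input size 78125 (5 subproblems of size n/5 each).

For divide and conquer with division factor 5:

Problem sizes at each level:
Level 0: 78125
Level 1: 15625
Level 2: 3125
Level 3: 625
Level 4: 125
Level 5: 25
Level 6: 5
Level 7: 1

The root is level 0 and the size-1 base case is level 7 (the tree spans levels 0 through 7, i.e. 8 levels counting the root), so the depth is the number of divisions: log_5(78125) = 7

The recursion tree depth is log_5(78125) = 7. At each level, the problem size is divided by 5, so it takes 7 divisions to reduce to a base case of size 1. The algorithm makes 5 recursive calls at each level.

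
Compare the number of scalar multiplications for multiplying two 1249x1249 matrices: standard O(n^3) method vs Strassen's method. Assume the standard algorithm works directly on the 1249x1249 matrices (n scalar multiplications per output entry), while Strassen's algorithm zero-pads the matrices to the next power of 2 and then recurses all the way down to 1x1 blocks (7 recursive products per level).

Matrix multiplication for 1249x1249 matrices:

Strassen's algorithm requires power-of-2 dimensions. Pad 1249x1249 to 2048x2048 (next power of 2).

Standard algorithm: 1249^3 = 1948441249 multiplications
Strassen's algorithm: 7^(log2(2048)) = 7^11 = 1977326743 multiplications
Difference: 1948441249 - 1977326743 = -28885494 (Strassen uses MORE here due to padding overhead — for small or just-over-power-of-2 n, padding can outweigh the per-level savings)

Standard: 1948441249 multiplications (1249^3). Strassen: 1977326743 multiplications (7^11, after padding to 2048x2048). Strassen reduces 8 recursive multiplications to 7 at each level.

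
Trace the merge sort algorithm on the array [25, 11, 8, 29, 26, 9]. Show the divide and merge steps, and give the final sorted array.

Merge sort trace:

Split: [25, 11, 8, 29, 26, 9] -> [25, 11, 8] and [29, 26, 9]
  Split: [25, 11, 8] -> [25] and [11, 8]
    Split: [11, 8] -> [11] and [8]
    Merge: [11] + [8] -> [8, 11]
  Merge: [25] + [8, 11] -> [8, 11, 25]
  Split: [29, 26, 9] -> [29] and [26, 9]
    Split: [26, 9] -> [26] and [9]
    Merge: [26] + [9] -> [9, 26]
  Merge: [29] + [9, 26] -> [9, 26, 29]
Merge: [8, 11, 25] + [9, 26, 29] -> [8, 9, 11, 25, 26, 29]

Final sorted array: [8, 9, 11, 25, 26, 29]

The merge sort proceeds by recursively splitting the array and merging sorted halves.
After all merges, the sorted array is [8, 9, 11, 25, 26, 29].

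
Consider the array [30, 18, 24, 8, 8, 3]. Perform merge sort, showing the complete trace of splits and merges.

Merge sort trace:

Split: [30, 18, 24, 8, 8, 3] -> [30, 18, 24] and [8, 8, 3]
  Split: [30, 18, 24] -> [30] and [18, 24]
    Split: [18, 24] -> [18] and [24]
    Merge: [18] + [24] -> [18, 24]
  Merge: [30] + [18, 24] -> [18, 24, 30]
  Split: [8, 8, 3] -> [8] and [8, 3]
    Split: [8, 3] -> [8] and [3]
    Merge: [8] + [3] -> [3, 8]
  Merge: [8] + [3, 8] -> [3, 8, 8]
Merge: [18, 24, 30] + [3, 8, 8] -> [3, 8, 8, 18, 24, 30]

Final sorted array: [3, 8, 8, 18, 24, 30]

The merge sort proceeds by recursively splitting the array and merging sorted halves.
After all merges, the sorted array is [3, 8, 8, 18, 24, 30].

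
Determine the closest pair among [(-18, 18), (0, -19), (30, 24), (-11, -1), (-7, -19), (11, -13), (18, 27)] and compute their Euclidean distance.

Computing all pairwise distances among 7 points:

d((-18, 18), (0, -19)) = 41.1461
d((-18, 18), (30, 24)) = 48.3735
d((-18, 18), (-11, -1)) = 20.2485
d((-18, 18), (-7, -19)) = 38.6005
d((-18, 18), (11, -13)) = 42.45
d((-18, 18), (18, 27)) = 37.108
d((0, -19), (30, 24)) = 52.4309
d((0, -19), (-11, -1)) = 21.095
d((0, -19), (-7, -19)) = 7.0 <-- minimum
d((0, -19), (11, -13)) = 12.53
d((0, -19), (18, 27)) = 49.3964
d((30, 24), (-11, -1)) = 48.0208
d((30, 24), (-7, -19)) = 56.7274
d((30, 24), (11, -13)) = 41.5933
d((30, 24), (18, 27)) = 12.3693
d((-11, -1), (-7, -19)) = 18.4391
d((-11, -1), (11, -13)) = 25.0599
d((-11, -1), (18, 27)) = 40.3113
d((-7, -19), (11, -13)) = 18.9737
d((-7, -19), (18, 27)) = 52.3546
d((11, -13), (18, 27)) = 40.6079

Closest pair: (0, -19) and (-7, -19) with distance 7.0

The closest pair is (0, -19) and (-7, -19) with Euclidean distance 7.0. For 7 points, brute-force pairwise comparison is shown above. For large n, the divide-and-conquer algorithm (sort by x, recurse on halves, check the dividing strip) achieves O(n log n).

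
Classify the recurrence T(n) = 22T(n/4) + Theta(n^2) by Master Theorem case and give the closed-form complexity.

Master Theorem for T(n) = 22T(n/4) + O(n^2):

a = 22, b = 4, c = 2
log_b(a) = log_4(22) = 2.2297

Case 1: c = 2 < log_4(22) = 2.2297
T(n) = O(n^(log_4 22))

For T(n) = 22T(n/4) + O(n^2): log_4(22) = 2.2297. This is Case 1 of the Master Theorem (c < log_b(a), work dominated by leaves), giving O(n^(log_4 22)).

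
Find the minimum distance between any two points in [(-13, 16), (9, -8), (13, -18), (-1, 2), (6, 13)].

Computing all pairwise distances among 5 points:

d((-13, 16), (9, -8)) = 32.5576
d((-13, 16), (13, -18)) = 42.8019
d((-13, 16), (-1, 2)) = 18.4391
d((-13, 16), (6, 13)) = 19.2354
d((9, -8), (13, -18)) = 10.7703 <-- minimum
d((9, -8), (-1, 2)) = 14.1421
d((9, -8), (6, 13)) = 21.2132
d((13, -18), (-1, 2)) = 24.4131
d((13, -18), (6, 13)) = 31.7805
d((-1, 2), (6, 13)) = 13.0384

Closest pair: (9, -8) and (13, -18) with distance 10.7703

The closest pair is (9, -8) and (13, -18) with Euclidean distance 10.7703. For 5 points, brute-force pairwise comparison is shown above. For large n, the divide-and-conquer algorithm (sort by x, recurse on halves, check the dividing strip) achieves O(n log n).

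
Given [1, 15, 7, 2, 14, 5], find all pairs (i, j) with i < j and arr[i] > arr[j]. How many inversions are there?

Finding inversions in [1, 15, 7, 2, 14, 5]:

(1, 2): arr[1]=15 > arr[2]=7
(1, 3): arr[1]=15 > arr[3]=2
(1, 4): arr[1]=15 > arr[4]=14
(1, 5): arr[1]=15 > arr[5]=5
(2, 3): arr[2]=7 > arr[3]=2
(2, 5): arr[2]=7 > arr[5]=5
(4, 5): arr[4]=14 > arr[5]=5

Total inversions: 7

The array has 7 inversion(s): (1,2), (1,3), (1,4), (1,5), (2,3), (2,5), (4,5). Each pair (i,j) satisfies i < j and arr[i] > arr[j].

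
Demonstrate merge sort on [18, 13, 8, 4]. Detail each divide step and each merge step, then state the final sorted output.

Merge sort trace:

Split: [18, 13, 8, 4] -> [18, 13] and [8, 4]
  Split: [18, 13] -> [18] and [13]
  Merge: [18] + [13] -> [13, 18]
  Split: [8, 4] -> [8] and [4]
  Merge: [8] + [4] -> [4, 8]
Merge: [13, 18] + [4, 8] -> [4, 8, 13, 18]

Final sorted array: [4, 8, 13, 18]

The merge sort proceeds by recursively splitting the array and merging sorted halves.
After all merges, the sorted array is [4, 8, 13, 18].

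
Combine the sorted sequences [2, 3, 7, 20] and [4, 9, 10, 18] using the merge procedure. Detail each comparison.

Merging process:

Compare 2 vs 4: take 2 from left. Merged: [2]
Compare 3 vs 4: take 3 from left. Merged: [2, 3]
Compare 7 vs 4: take 4 from right. Merged: [2, 3, 4]
Compare 7 vs 9: take 7 from left. Merged: [2, 3, 4, 7]
Compare 20 vs 9: take 9 from right. Merged: [2, 3, 4, 7, 9]
Compare 20 vs 10: take 10 from right. Merged: [2, 3, 4, 7, 9, 10]
Compare 20 vs 18: take 18 from right. Merged: [2, 3, 4, 7, 9, 10, 18]
Append remaining from left: [20]. Merged: [2, 3, 4, 7, 9, 10, 18, 20]

Final merged array: [2, 3, 4, 7, 9, 10, 18, 20]
Total comparisons: 7

The merged array is [2, 3, 4, 7, 9, 10, 18, 20], requiring 7 comparisons. The merge step runs in O(n) time where n is the total number of elements.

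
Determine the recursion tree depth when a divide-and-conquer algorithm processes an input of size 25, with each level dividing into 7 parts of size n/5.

For divide and conquer with division factor 5:

Problem sizes at each level:
Level 0: 25
Level 1: 5
Level 2: 1

The root is level 0 and the size-1 base case is level 2 (the tree spans levels 0 through 2, i.e. 3 levels counting the root), so the depth is the number of divisions: log_5(25) = 2

The recursion tree depth is log_5(25) = 2. At each level, the problem size is divided by 5, so it takes 2 divisions to reduce to a base case of size 1. The algorithm makes 7 recursive calls at each level.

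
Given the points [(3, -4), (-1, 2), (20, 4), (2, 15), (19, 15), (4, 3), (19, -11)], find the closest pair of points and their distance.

Computing all pairwise distances among 7 points:

d((3, -4), (-1, 2)) = 7.2111
d((3, -4), (20, 4)) = 18.7883
d((3, -4), (2, 15)) = 19.0263
d((3, -4), (19, 15)) = 24.8395
d((3, -4), (4, 3)) = 7.0711
d((3, -4), (19, -11)) = 17.4642
d((-1, 2), (20, 4)) = 21.095
d((-1, 2), (2, 15)) = 13.3417
d((-1, 2), (19, 15)) = 23.8537
d((-1, 2), (4, 3)) = 5.099 <-- minimum
d((-1, 2), (19, -11)) = 23.8537
d((20, 4), (2, 15)) = 21.095
d((20, 4), (19, 15)) = 11.0454
d((20, 4), (4, 3)) = 16.0312
d((20, 4), (19, -11)) = 15.0333
d((2, 15), (19, 15)) = 17.0
d((2, 15), (4, 3)) = 12.1655
d((2, 15), (19, -11)) = 31.0644
d((19, 15), (4, 3)) = 19.2094
d((19, 15), (19, -11)) = 26.0
d((4, 3), (19, -11)) = 20.5183

Closest pair: (-1, 2) and (4, 3) with distance 5.099

The closest pair is (-1, 2) and (4, 3) with Euclidean distance 5.099. For 7 points, brute-force pairwise comparison is shown above. For large n, the divide-and-conquer algorithm (sort by x, recurse on halves, check the dividing strip) achieves O(n log n).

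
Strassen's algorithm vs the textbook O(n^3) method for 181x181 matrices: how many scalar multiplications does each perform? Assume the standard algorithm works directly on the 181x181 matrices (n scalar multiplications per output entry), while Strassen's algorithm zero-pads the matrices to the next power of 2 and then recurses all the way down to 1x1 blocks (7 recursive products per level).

Matrix multiplication for 181x181 matrices:

Strassen's algorithm requires power-of-2 dimensions. Pad 181x181 to 256x256 (next power of 2).

Standard algorithm: 181^3 = 5929741 multiplications
Strassen's algorithm: 7^(log2(256)) = 7^8 = 5764801 multiplications
Savings: 5929741 - 5764801 = 164940 multiplications

Standard: 5929741 multiplications (181^3). Strassen: 5764801 multiplications (7^8, after padding to 256x256). Strassen reduces 8 recursive multiplications to 7 at each level.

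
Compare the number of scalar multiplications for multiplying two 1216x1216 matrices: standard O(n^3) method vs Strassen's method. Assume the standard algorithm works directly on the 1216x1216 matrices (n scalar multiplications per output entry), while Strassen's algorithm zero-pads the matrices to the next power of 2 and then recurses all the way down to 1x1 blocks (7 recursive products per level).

Matrix multiplication for 1216x1216 matrices:

Strassen's algorithm requires power-of-2 dimensions. Pad 1216x1216 to 2048x2048 (next power of 2).

Standard algorithm: 1216^3 = 1798045696 multiplications
Strassen's algorithm: 7^(log2(2048)) = 7^11 = 1977326743 multiplications
Difference: 1798045696 - 1977326743 = -179281047 (Strassen uses MORE here due to padding overhead — for small or just-over-power-of-2 n, padding can outweigh the per-level savings)

Standard: 1798045696 multiplications (1216^3). Strassen: 1977326743 multiplications (7^11, after padding to 2048x2048). Strassen reduces 8 recursive multiplications to 7 at each level.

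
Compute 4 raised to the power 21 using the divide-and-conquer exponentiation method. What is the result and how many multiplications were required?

Computing 4^21 by squaring (build up from 4^1; each line after the first costs one multiplication):

4^1 = 4
4^2 = (4^1)^2 = 4^2 = 16
4^4 = (4^2)^2 = 16^2 = 256
4^5 = 4 * 4^4 = 4 * 256 = 1024
4^10 = (4^5)^2 = 1024^2 = 1048576
4^20 = (4^10)^2 = 1048576^2 = 1099511627776
4^21 = 4 * 4^20 = 4 * 1099511627776 = 4398046511104

Result: 4398046511104
Multiplications needed: 6 (6 lines after 4^1)

4^21 = 4398046511104. Using exponentiation by squaring, this requires 6 multiplications. The key idea: if the exponent is even, square the half-power; if odd, multiply by the base once.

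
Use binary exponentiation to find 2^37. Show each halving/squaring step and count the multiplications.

Computing 2^37 by squaring (build up from 2^1; each line after the first costs one multiplication):

2^1 = 2
2^2 = (2^1)^2 = 2^2 = 4
2^4 = (2^2)^2 = 4^2 = 16
2^8 = (2^4)^2 = 16^2 = 256
2^9 = 2 * 2^8 = 2 * 256 = 512
2^18 = (2^9)^2 = 512^2 = 262144
2^36 = (2^18)^2 = 262144^2 = 68719476736
2^37 = 2 * 2^36 = 2 * 68719476736 = 137438953472

Result: 137438953472
Multiplications needed: 7 (7 lines after 2^1)

2^37 = 137438953472. Using exponentiation by squaring, this requires 7 multiplications. The key idea: if the exponent is even, square the half-power; if odd, multiply by the base once.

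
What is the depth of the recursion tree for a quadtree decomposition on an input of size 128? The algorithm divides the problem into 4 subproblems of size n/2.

For divide and conquer with division factor 2:

Problem sizes at each level:
Level 0: 128
Level 1: 64
Level 2: 32
Level 3: 16
Level 4: 8
Level 5: 4
Level 6: 2
Level 7: 1

The root is level 0 and the size-1 base case is level 7 (the tree spans levels 0 through 7, i.e. 8 levels counting the root), so the depth is the number of divisions: log_2(128) = 7

The recursion tree depth is log_2(128) = 7. At each level, the problem size is divided by 2, so it takes 7 divisions to reduce to a base case of size 1. The algorithm makes 4 recursive calls at each level.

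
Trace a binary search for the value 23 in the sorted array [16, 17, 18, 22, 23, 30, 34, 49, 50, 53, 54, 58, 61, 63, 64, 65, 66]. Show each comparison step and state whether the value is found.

Binary search for 23 in [16, 17, 18, 22, 23, 30, 34, 49, 50, 53, 54, 58, 61, 63, 64, 65, 66]:

lo=0, hi=16, mid=8, arr[mid]=50 -> 50 > 23, search left half
lo=0, hi=7, mid=3, arr[mid]=22 -> 22 < 23, search right half
lo=4, hi=7, mid=5, arr[mid]=30 -> 30 > 23, search left half
lo=4, hi=4, mid=4, arr[mid]=23 -> Found target at index 4!

Binary search finds 23 at index 4 after 4 comparisons. The search repeatedly halves the search space by comparing with the middle element.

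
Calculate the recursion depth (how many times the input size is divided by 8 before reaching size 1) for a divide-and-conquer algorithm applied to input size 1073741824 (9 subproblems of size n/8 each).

For divide and conquer with division factor 8:

Problem sizes at each level:
Level 0: 1073741824
Level 1: 134217728
Level 2: 16777216
Level 3: 2097152
Level 4: 262144
Level 5: 32768
Level 6: 4096
Level 7: 512
Level 8: 64
Level 9: 8
Level 10: 1

The root is level 0 and the size-1 base case is level 10 (the tree spans levels 0 through 10, i.e. 11 levels counting the root), so the depth is the number of divisions: log_8(1073741824) = 10

The recursion tree depth is log_8(1073741824) = 10. At each level, the problem size is divided by 8, so it takes 10 divisions to reduce to a base case of size 1. The algorithm makes 9 recursive calls at each level.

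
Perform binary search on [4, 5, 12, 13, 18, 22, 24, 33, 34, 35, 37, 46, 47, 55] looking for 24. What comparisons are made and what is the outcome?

Binary search for 24 in [4, 5, 12, 13, 18, 22, 24, 33, 34, 35, 37, 46, 47, 55]:

lo=0, hi=13, mid=6, arr[mid]=24 -> Found target at index 6!

Binary search finds 24 at index 6 after 1 comparisons. The search repeatedly halves the search space by comparing with the middle element.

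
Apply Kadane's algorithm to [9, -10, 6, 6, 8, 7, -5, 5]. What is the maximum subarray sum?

Using Kadane's algorithm on [9, -10, 6, 6, 8, 7, -5, 5]:

Scanning through the array:
Position 1 (value -10): max_ending_here = -1, max_so_far = 9
Position 2 (value 6): max_ending_here = 6, max_so_far = 9
Position 3 (value 6): max_ending_here = 12, max_so_far = 12
Position 4 (value 8): max_ending_here = 20, max_so_far = 20
Position 5 (value 7): max_ending_here = 27, max_so_far = 27
Position 6 (value -5): max_ending_here = 22, max_so_far = 27
Position 7 (value 5): max_ending_here = 27, max_so_far = 27

Maximum subarray: [6, 6, 8, 7]
Maximum sum: 27

The maximum subarray is [6, 6, 8, 7] with sum 27. This subarray runs from index 2 to index 5.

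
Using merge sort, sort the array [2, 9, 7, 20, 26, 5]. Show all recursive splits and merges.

Merge sort trace:

Split: [2, 9, 7, 20, 26, 5] -> [2, 9, 7] and [20, 26, 5]
  Split: [2, 9, 7] -> [2] and [9, 7]
    Split: [9, 7] -> [9] and [7]
    Merge: [9] + [7] -> [7, 9]
  Merge: [2] + [7, 9] -> [2, 7, 9]
  Split: [20, 26, 5] -> [20] and [26, 5]
    Split: [26, 5] -> [26] and [5]
    Merge: [26] + [5] -> [5, 26]
  Merge: [20] + [5, 26] -> [5, 20, 26]
Merge: [2, 7, 9] + [5, 20, 26] -> [2, 5, 7, 9, 20, 26]

Final sorted array: [2, 5, 7, 9, 20, 26]

The merge sort proceeds by recursively splitting the array and merging sorted halves.
After all merges, the sorted array is [2, 5, 7, 9, 20, 26].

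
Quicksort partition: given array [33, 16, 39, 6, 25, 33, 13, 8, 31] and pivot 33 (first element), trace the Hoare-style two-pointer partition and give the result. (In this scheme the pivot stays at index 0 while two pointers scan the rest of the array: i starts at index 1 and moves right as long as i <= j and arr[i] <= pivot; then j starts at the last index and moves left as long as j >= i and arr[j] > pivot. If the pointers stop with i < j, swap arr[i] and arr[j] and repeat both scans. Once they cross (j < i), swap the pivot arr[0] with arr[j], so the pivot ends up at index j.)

Hoare-style two-pointer partition with pivot = 33:

Initial array: [33, 16, 39, 6, 25, 33, 13, 8, 31]

Pointers start at i = 1, j = 8.
i stops at index 2 (arr[2]=39 > 33), j stops at index 8 (arr[8]=31 <= 33): swap arr[2] and arr[8], array becomes [33, 16, 31, 6, 25, 33, 13, 8, 39]
i ends at 8, j ends at 7: the pointers have crossed (j < i), so scanning stops.

Swap pivot arr[0] with arr[7] to place pivot at position 7: [8, 16, 31, 6, 25, 33, 13, 33, 39]
Pivot position: 7

After partitioning with pivot 33, the array becomes [8, 16, 31, 6, 25, 33, 13, 33, 39]. The pivot is placed at index 7. All elements to the left of the pivot are <= 33, and all elements to the right are > 33.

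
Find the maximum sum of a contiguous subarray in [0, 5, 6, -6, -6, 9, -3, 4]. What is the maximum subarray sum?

Using Kadane's algorithm on [0, 5, 6, -6, -6, 9, -3, 4]:

Scanning through the array:
Position 1 (value 5): max_ending_here = 5, max_so_far = 5
Position 2 (value 6): max_ending_here = 11, max_so_far = 11
Position 3 (value -6): max_ending_here = 5, max_so_far = 11
Position 4 (value -6): max_ending_here = -1, max_so_far = 11
Position 5 (value 9): max_ending_here = 9, max_so_far = 11
Position 6 (value -3): max_ending_here = 6, max_so_far = 11
Position 7 (value 4): max_ending_here = 10, max_so_far = 11

Maximum subarray: [0, 5, 6]
Maximum sum: 11

The maximum subarray is [0, 5, 6] with sum 11. This subarray runs from index 0 to index 2.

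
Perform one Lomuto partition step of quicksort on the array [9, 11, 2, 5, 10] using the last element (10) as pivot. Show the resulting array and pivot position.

Lomuto partition with pivot = 10:

Initial array: [9, 11, 2, 5, 10]

arr[0]=9 <= 10: swap with position 0, array becomes [9, 11, 2, 5, 10]
arr[1]=11 > 10: no swap
arr[2]=2 <= 10: swap with position 1, array becomes [9, 2, 11, 5, 10]
arr[3]=5 <= 10: swap with position 2, array becomes [9, 2, 5, 11, 10]

Place pivot at position 3: [9, 2, 5, 10, 11]
Pivot position: 3

After partitioning with pivot 10, the array becomes [9, 2, 5, 10, 11]. The pivot is placed at index 3. All elements to the left of the pivot are <= 10, and all elements to the right are > 10.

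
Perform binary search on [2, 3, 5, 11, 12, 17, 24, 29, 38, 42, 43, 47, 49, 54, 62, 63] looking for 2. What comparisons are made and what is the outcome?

Binary search for 2 in [2, 3, 5, 11, 12, 17, 24, 29, 38, 42, 43, 47, 49, 54, 62, 63]:

lo=0, hi=15, mid=7, arr[mid]=29 -> 29 > 2, search left half
lo=0, hi=6, mid=3, arr[mid]=11 -> 11 > 2, search left half
lo=0, hi=2, mid=1, arr[mid]=3 -> 3 > 2, search left half
lo=0, hi=0, mid=0, arr[mid]=2 -> Found target at index 0!

Binary search finds 2 at index 0 after 4 comparisons. The search repeatedly halves the search space by comparing with the middle element.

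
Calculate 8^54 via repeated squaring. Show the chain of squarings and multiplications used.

Computing 8^54 by squaring (build up from 8^1; each line after the first costs one multiplication):

8^1 = 8
8^2 = (8^1)^2 = 8^2 = 64
8^3 = 8 * 8^2 = 8 * 64 = 512
8^6 = (8^3)^2 = 512^2 = 262144
8^12 = (8^6)^2 = 262144^2 = 68719476736
8^13 = 8 * 8^12 = 8 * 68719476736 = 549755813888
8^26 = (8^13)^2 = 549755813888^2 = 302231454903657293676544
8^27 = 8 * 8^26 = 8 * 302231454903657293676544 = 2417851639229258349412352
8^54 = (8^27)^2 = 2417851639229258349412352^2 = 5846006549323611672814739330865132078623730171904

Result: 5846006549323611672814739330865132078623730171904
Multiplications needed: 8 (8 lines after 8^1)

8^54 = 5846006549323611672814739330865132078623730171904. Using exponentiation by squaring, this requires 8 multiplications. The key idea: if the exponent is even, square the half-power; if odd, multiply by the base once.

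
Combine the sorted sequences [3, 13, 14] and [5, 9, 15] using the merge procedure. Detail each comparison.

Merging process:

Compare 3 vs 5: take 3 from left. Merged: [3]
Compare 13 vs 5: take 5 from right. Merged: [3, 5]
Compare 13 vs 9: take 9 from right. Merged: [3, 5, 9]
Compare 13 vs 15: take 13 from left. Merged: [3, 5, 9, 13]
Compare 14 vs 15: take 14 from left. Merged: [3, 5, 9, 13, 14]
Append remaining from right: [15]. Merged: [3, 5, 9, 13, 14, 15]

Final merged array: [3, 5, 9, 13, 14, 15]
Total comparisons: 5

The merged array is [3, 5, 9, 13, 14, 15], requiring 5 comparisons. The merge step runs in O(n) time where n is the total number of elements.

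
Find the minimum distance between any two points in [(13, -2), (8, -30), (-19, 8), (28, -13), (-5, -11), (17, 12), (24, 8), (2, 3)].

Computing all pairwise distances among 8 points:

d((13, -2), (8, -30)) = 28.4429
d((13, -2), (-19, 8)) = 33.5261
d((13, -2), (28, -13)) = 18.6011
d((13, -2), (-5, -11)) = 20.1246
d((13, -2), (17, 12)) = 14.5602
d((13, -2), (24, 8)) = 14.8661
d((13, -2), (2, 3)) = 12.083
d((8, -30), (-19, 8)) = 46.6154
d((8, -30), (28, -13)) = 26.2488
d((8, -30), (-5, -11)) = 23.0217
d((8, -30), (17, 12)) = 42.9535
d((8, -30), (24, 8)) = 41.2311
d((8, -30), (2, 3)) = 33.541
d((-19, 8), (28, -13)) = 51.4782
d((-19, 8), (-5, -11)) = 23.6008
d((-19, 8), (17, 12)) = 36.2215
d((-19, 8), (24, 8)) = 43.0
d((-19, 8), (2, 3)) = 21.587
d((28, -13), (-5, -11)) = 33.0606
d((28, -13), (17, 12)) = 27.313
d((28, -13), (24, 8)) = 21.3776
d((28, -13), (2, 3)) = 30.5287
d((-5, -11), (17, 12)) = 31.8277
d((-5, -11), (24, 8)) = 34.6699
d((-5, -11), (2, 3)) = 15.6525
d((17, 12), (24, 8)) = 8.0623 <-- minimum
d((17, 12), (2, 3)) = 17.4929
d((24, 8), (2, 3)) = 22.561

Closest pair: (17, 12) and (24, 8) with distance 8.0623

The closest pair is (17, 12) and (24, 8) with Euclidean distance 8.0623. For 8 points, brute-force pairwise comparison is shown above. For large n, the divide-and-conquer algorithm (sort by x, recurse on halves, check the dividing strip) achieves O(n log n).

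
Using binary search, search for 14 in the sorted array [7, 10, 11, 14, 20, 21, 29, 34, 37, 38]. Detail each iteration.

Binary search for 14 in [7, 10, 11, 14, 20, 21, 29, 34, 37, 38]:

lo=0, hi=9, mid=4, arr[mid]=20 -> 20 > 14, search left half
lo=0, hi=3, mid=1, arr[mid]=10 -> 10 < 14, search right half
lo=2, hi=3, mid=2, arr[mid]=11 -> 11 < 14, search right half
lo=3, hi=3, mid=3, arr[mid]=14 -> Found target at index 3!

Binary search finds 14 at index 3 after 4 comparisons. The search repeatedly halves the search space by comparing with the middle element.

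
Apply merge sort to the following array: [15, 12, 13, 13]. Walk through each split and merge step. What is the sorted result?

Merge sort trace:

Split: [15, 12, 13, 13] -> [15, 12] and [13, 13]
  Split: [15, 12] -> [15] and [12]
  Merge: [15] + [12] -> [12, 15]
  Split: [13, 13] -> [13] and [13]
  Merge: [13] + [13] -> [13, 13]
Merge: [12, 15] + [13, 13] -> [12, 13, 13, 15]

Final sorted array: [12, 13, 13, 15]

The merge sort proceeds by recursively splitting the array and merging sorted halves.
After all merges, the sorted array is [12, 13, 13, 15].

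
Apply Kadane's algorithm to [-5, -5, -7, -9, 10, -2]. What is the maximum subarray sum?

Using Kadane's algorithm on [-5, -5, -7, -9, 10, -2]:

Scanning through the array:
Position 1 (value -5): max_ending_here = -5, max_so_far = -5
Position 2 (value -7): max_ending_here = -7, max_so_far = -5
Position 3 (value -9): max_ending_here = -9, max_so_far = -5
Position 4 (value 10): max_ending_here = 10, max_so_far = 10
Position 5 (value -2): max_ending_here = 8, max_so_far = 10

Maximum subarray: [10]
Maximum sum: 10

The maximum subarray is [10] with sum 10. This subarray runs from index 4 to index 4.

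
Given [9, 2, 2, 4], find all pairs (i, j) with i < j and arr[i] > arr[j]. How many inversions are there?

Finding inversions in [9, 2, 2, 4]:

(0, 1): arr[0]=9 > arr[1]=2
(0, 2): arr[0]=9 > arr[2]=2
(0, 3): arr[0]=9 > arr[3]=4

Total inversions: 3

The array has 3 inversion(s): (0,1), (0,2), (0,3). Each pair (i,j) satisfies i < j and arr[i] > arr[j].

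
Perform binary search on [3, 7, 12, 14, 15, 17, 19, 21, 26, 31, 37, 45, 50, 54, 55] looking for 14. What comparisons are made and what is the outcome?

Binary search for 14 in [3, 7, 12, 14, 15, 17, 19, 21, 26, 31, 37, 45, 50, 54, 55]:

lo=0, hi=14, mid=7, arr[mid]=21 -> 21 > 14, search left half
lo=0, hi=6, mid=3, arr[mid]=14 -> Found target at index 3!

Binary search finds 14 at index 3 after 2 comparisons. The search repeatedly halves the search space by comparing with the middle element.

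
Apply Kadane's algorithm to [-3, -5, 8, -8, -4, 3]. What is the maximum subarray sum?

Using Kadane's algorithm on [-3, -5, 8, -8, -4, 3]:

Scanning through the array:
Position 1 (value -5): max_ending_here = -5, max_so_far = -3
Position 2 (value 8): max_ending_here = 8, max_so_far = 8
Position 3 (value -8): max_ending_here = 0, max_so_far = 8
Position 4 (value -4): max_ending_here = -4, max_so_far = 8
Position 5 (value 3): max_ending_here = 3, max_so_far = 8

Maximum subarray: [8]
Maximum sum: 8

The maximum subarray is [8] with sum 8. This subarray runs from index 2 to index 2.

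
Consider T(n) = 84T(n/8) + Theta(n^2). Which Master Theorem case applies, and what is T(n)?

Master Theorem for T(n) = 84T(n/8) + O(n^2):

a = 84, b = 8, c = 2
log_b(a) = log_8(84) = 2.1308

Case 1: c = 2 < log_8(84) = 2.1308
T(n) = O(n^(log_8 84))

For T(n) = 84T(n/8) + O(n^2): log_8(84) = 2.1308. This is Case 1 of the Master Theorem (c < log_b(a), work dominated by leaves), giving O(n^(log_8 84)).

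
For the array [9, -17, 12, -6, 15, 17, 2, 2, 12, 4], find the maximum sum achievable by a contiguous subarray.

Using Kadane's algorithm on [9, -17, 12, -6, 15, 17, 2, 2, 12, 4]:

Scanning through the array:
Position 1 (value -17): max_ending_here = -8, max_so_far = 9
Position 2 (value 12): max_ending_here = 12, max_so_far = 12
Position 3 (value -6): max_ending_here = 6, max_so_far = 12
Position 4 (value 15): max_ending_here = 21, max_so_far = 21
Position 5 (value 17): max_ending_here = 38, max_so_far = 38
Position 6 (value 2): max_ending_here = 40, max_so_far = 40
Position 7 (value 2): max_ending_here = 42, max_so_far = 42
Position 8 (value 12): max_ending_here = 54, max_so_far = 54
Position 9 (value 4): max_ending_here = 58, max_so_far = 58

Maximum subarray: [12, -6, 15, 17, 2, 2, 12, 4]
Maximum sum: 58

The maximum subarray is [12, -6, 15, 17, 2, 2, 12, 4] with sum 58. This subarray runs from index 2 to index 9.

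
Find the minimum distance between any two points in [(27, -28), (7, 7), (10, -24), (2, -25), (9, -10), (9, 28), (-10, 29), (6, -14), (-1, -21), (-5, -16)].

Computing all pairwise distances among 10 points:

d((27, -28), (7, 7)) = 40.3113
d((27, -28), (10, -24)) = 17.4642
d((27, -28), (2, -25)) = 25.1794
d((27, -28), (9, -10)) = 25.4558
d((27, -28), (9, 28)) = 58.8218
d((27, -28), (-10, 29)) = 67.9559
d((27, -28), (6, -14)) = 25.2389
d((27, -28), (-1, -21)) = 28.8617
d((27, -28), (-5, -16)) = 34.176
d((7, 7), (10, -24)) = 31.1448
d((7, 7), (2, -25)) = 32.3883
d((7, 7), (9, -10)) = 17.1172
d((7, 7), (9, 28)) = 21.095
d((7, 7), (-10, 29)) = 27.8029
d((7, 7), (6, -14)) = 21.0238
d((7, 7), (-1, -21)) = 29.1204
d((7, 7), (-5, -16)) = 25.9422
d((10, -24), (2, -25)) = 8.0623
d((10, -24), (9, -10)) = 14.0357
d((10, -24), (9, 28)) = 52.0096
d((10, -24), (-10, 29)) = 56.648
d((10, -24), (6, -14)) = 10.7703
d((10, -24), (-1, -21)) = 11.4018
d((10, -24), (-5, -16)) = 17.0
d((2, -25), (9, -10)) = 16.5529
d((2, -25), (9, 28)) = 53.4603
d((2, -25), (-10, 29)) = 55.3173
d((2, -25), (6, -14)) = 11.7047
d((2, -25), (-1, -21)) = 5.0 <-- minimum
d((2, -25), (-5, -16)) = 11.4018
d((9, -10), (9, 28)) = 38.0
d((9, -10), (-10, 29)) = 43.382
d((9, -10), (6, -14)) = 5.0 <-- minimum
d((9, -10), (-1, -21)) = 14.8661
d((9, -10), (-5, -16)) = 15.2315
d((9, 28), (-10, 29)) = 19.0263
d((9, 28), (6, -14)) = 42.107
d((9, 28), (-1, -21)) = 50.01
d((9, 28), (-5, -16)) = 46.1736
d((-10, 29), (6, -14)) = 45.8803
d((-10, 29), (-1, -21)) = 50.8035
d((-10, 29), (-5, -16)) = 45.2769
d((6, -14), (-1, -21)) = 9.8995
d((6, -14), (-5, -16)) = 11.1803
d((-1, -21), (-5, -16)) = 6.4031

Minimum distance: 5.0 (tie among 2 pairs: (2, -25) and (-1, -21); (9, -10) and (6, -14))

The minimum Euclidean distance is 5.0. There is a tie: 2 pairs achieve this minimum — (2, -25) and (-1, -21); (9, -10) and (6, -14). Any of these is a valid closest pair. For 10 points, brute-force pairwise comparison is shown above. For large n, the divide-and-conquer algorithm (sort by x, recurse on halves, check the dividing strip) achieves O(n log n).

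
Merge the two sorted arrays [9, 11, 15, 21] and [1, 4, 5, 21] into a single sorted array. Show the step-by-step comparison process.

Merging process:

Compare 9 vs 1: take 1 from right. Merged: [1]
Compare 9 vs 4: take 4 from right. Merged: [1, 4]
Compare 9 vs 5: take 5 from right. Merged: [1, 4, 5]
Compare 9 vs 21: take 9 from left. Merged: [1, 4, 5, 9]
Compare 11 vs 21: take 11 from left. Merged: [1, 4, 5, 9, 11]
Compare 15 vs 21: take 15 from left. Merged: [1, 4, 5, 9, 11, 15]
Compare 21 vs 21: take 21 from left. Merged: [1, 4, 5, 9, 11, 15, 21]
Append remaining from right: [21]. Merged: [1, 4, 5, 9, 11, 15, 21, 21]

Final merged array: [1, 4, 5, 9, 11, 15, 21, 21]
Total comparisons: 7

The merged array is [1, 4, 5, 9, 11, 15, 21, 21], requiring 7 comparisons. The merge step runs in O(n) time where n is the total number of elements.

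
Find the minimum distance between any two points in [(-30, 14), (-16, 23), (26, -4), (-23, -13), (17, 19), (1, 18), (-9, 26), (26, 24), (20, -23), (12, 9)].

Computing all pairwise distances among 10 points:

d((-30, 14), (-16, 23)) = 16.6433
d((-30, 14), (26, -4)) = 58.8218
d((-30, 14), (-23, -13)) = 27.8927
d((-30, 14), (17, 19)) = 47.2652
d((-30, 14), (1, 18)) = 31.257
d((-30, 14), (-9, 26)) = 24.1868
d((-30, 14), (26, 24)) = 56.8859
d((-30, 14), (20, -23)) = 62.2013
d((-30, 14), (12, 9)) = 42.2966
d((-16, 23), (26, -4)) = 49.93
d((-16, 23), (-23, -13)) = 36.6742
d((-16, 23), (17, 19)) = 33.2415
d((-16, 23), (1, 18)) = 17.72
d((-16, 23), (-9, 26)) = 7.6158 <-- minimum
d((-16, 23), (26, 24)) = 42.0119
d((-16, 23), (20, -23)) = 58.4123
d((-16, 23), (12, 9)) = 31.305
d((26, -4), (-23, -13)) = 49.8197
d((26, -4), (17, 19)) = 24.6982
d((26, -4), (1, 18)) = 33.3017
d((26, -4), (-9, 26)) = 46.0977
d((26, -4), (26, 24)) = 28.0
d((26, -4), (20, -23)) = 19.9249
d((26, -4), (12, 9)) = 19.105
d((-23, -13), (17, 19)) = 51.225
d((-23, -13), (1, 18)) = 39.2046
d((-23, -13), (-9, 26)) = 41.4367
d((-23, -13), (26, 24)) = 61.4003
d((-23, -13), (20, -23)) = 44.1475
d((-23, -13), (12, 9)) = 41.3401
d((17, 19), (1, 18)) = 16.0312
d((17, 19), (-9, 26)) = 26.9258
d((17, 19), (26, 24)) = 10.2956
d((17, 19), (20, -23)) = 42.107
d((17, 19), (12, 9)) = 11.1803
d((1, 18), (-9, 26)) = 12.8062
d((1, 18), (26, 24)) = 25.7099
d((1, 18), (20, -23)) = 45.1885
d((1, 18), (12, 9)) = 14.2127
d((-9, 26), (26, 24)) = 35.0571
d((-9, 26), (20, -23)) = 56.9386
d((-9, 26), (12, 9)) = 27.0185
d((26, 24), (20, -23)) = 47.3814
d((26, 24), (12, 9)) = 20.5183
d((20, -23), (12, 9)) = 32.9848

Closest pair: (-16, 23) and (-9, 26) with distance 7.6158

The closest pair is (-16, 23) and (-9, 26) with Euclidean distance 7.6158. For 10 points, brute-force pairwise comparison is shown above. For large n, the divide-and-conquer algorithm (sort by x, recurse on halves, check the dividing strip) achieves O(n log n).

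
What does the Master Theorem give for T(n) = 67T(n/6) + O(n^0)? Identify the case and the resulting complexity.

Master Theorem for T(n) = 67T(n/6) + O(n^0):

a = 67, b = 6, c = 0
log_b(a) = log_6(67) = 2.3467

Case 1: c = 0 < log_6(67) = 2.3467
T(n) = O(n^(log_6 67))

For T(n) = 67T(n/6) + O(n^0): log_6(67) = 2.3467. This is Case 1 of the Master Theorem (c < log_b(a), work dominated by leaves), giving O(n^(log_6 67)).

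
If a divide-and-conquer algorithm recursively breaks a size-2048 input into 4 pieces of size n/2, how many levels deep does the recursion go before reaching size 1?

For divide and conquer with division factor 2:

Problem sizes at each level:
Level 0: 2048
Level 1: 1024
Level 2: 512
Level 3: 256
Level 4: 128
Level 5: 64
Level 6: 32
Level 7: 16
Level 8: 8
Level 9: 4
Level 10: 2
Level 11: 1

The root is level 0 and the size-1 base case is level 11 (the tree spans levels 0 through 11, i.e. 12 levels counting the root), so the depth is the number of divisions: log_2(2048) = 11

The recursion tree depth is log_2(2048) = 11. At each level, the problem size is divided by 2, so it takes 11 divisions to reduce to a base case of size 1. The algorithm makes 4 recursive calls at each level.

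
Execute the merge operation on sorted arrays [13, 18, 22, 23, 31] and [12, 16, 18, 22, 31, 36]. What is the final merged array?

Merging process:

Compare 13 vs 12: take 12 from right. Merged: [12]
Compare 13 vs 16: take 13 from left. Merged: [12, 13]
Compare 18 vs 16: take 16 from right. Merged: [12, 13, 16]
Compare 18 vs 18: take 18 from left. Merged: [12, 13, 16, 18]
Compare 22 vs 18: take 18 from right. Merged: [12, 13, 16, 18, 18]
Compare 22 vs 22: take 22 from left. Merged: [12, 13, 16, 18, 18, 22]
Compare 23 vs 22: take 22 from right. Merged: [12, 13, 16, 18, 18, 22, 22]
Compare 23 vs 31: take 23 from left. Merged: [12, 13, 16, 18, 18, 22, 22, 23]
Compare 31 vs 31: take 31 from left. Merged: [12, 13, 16, 18, 18, 22, 22, 23, 31]
Append remaining from right: [31, 36]. Merged: [12, 13, 16, 18, 18, 22, 22, 23, 31, 31, 36]

Final merged array: [12, 13, 16, 18, 18, 22, 22, 23, 31, 31, 36]
Total comparisons: 9

The merged array is [12, 13, 16, 18, 18, 22, 22, 23, 31, 31, 36], requiring 9 comparisons. The merge step runs in O(n) time where n is the total number of elements.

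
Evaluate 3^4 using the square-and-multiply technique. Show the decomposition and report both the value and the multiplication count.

Computing 3^4 by squaring (build up from 3^1; each line after the first costs one multiplication):

3^1 = 3
3^2 = (3^1)^2 = 3^2 = 9
3^4 = (3^2)^2 = 9^2 = 81

Result: 81
Multiplications needed: 2 (2 lines after 3^1)

3^4 = 81. Using exponentiation by squaring, this requires 2 multiplications. The key idea: if the exponent is even, square the half-power; if odd, multiply by the base once.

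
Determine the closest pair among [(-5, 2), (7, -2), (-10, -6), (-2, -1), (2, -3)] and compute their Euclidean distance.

Computing all pairwise distances among 5 points:

d((-5, 2), (7, -2)) = 12.6491
d((-5, 2), (-10, -6)) = 9.434
d((-5, 2), (-2, -1)) = 4.2426 <-- minimum
d((-5, 2), (2, -3)) = 8.6023
d((7, -2), (-10, -6)) = 17.4642
d((7, -2), (-2, -1)) = 9.0554
d((7, -2), (2, -3)) = 5.099
d((-10, -6), (-2, -1)) = 9.434
d((-10, -6), (2, -3)) = 12.3693
d((-2, -1), (2, -3)) = 4.4721

Closest pair: (-5, 2) and (-2, -1) with distance 4.2426

The closest pair is (-5, 2) and (-2, -1) with Euclidean distance 4.2426. For 5 points, brute-force pairwise comparison is shown above. For large n, the divide-and-conquer algorithm (sort by x, recurse on halves, check the dividing strip) achieves O(n log n).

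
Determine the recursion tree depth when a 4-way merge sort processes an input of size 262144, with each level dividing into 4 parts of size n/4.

For divide and conquer with division factor 4:

Problem sizes at each level:
Level 0: 262144
Level 1: 65536
Level 2: 16384
Level 3: 4096
Level 4: 1024
Level 5: 256
Level 6: 64
Level 7: 16
Level 8: 4
Level 9: 1

The root is level 0 and the size-1 base case is level 9 (the tree spans levels 0 through 9, i.e. 10 levels counting the root), so the depth is the number of divisions: log_4(262144) = 9

The recursion tree depth is log_4(262144) = 9. At each level, the problem size is divided by 4, so it takes 9 divisions to reduce to a base case of size 1. The algorithm makes 4 recursive calls at each level.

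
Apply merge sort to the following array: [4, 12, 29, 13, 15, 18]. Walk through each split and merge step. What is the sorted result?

Merge sort trace:

Split: [4, 12, 29, 13, 15, 18] -> [4, 12, 29] and [13, 15, 18]
  Split: [4, 12, 29] -> [4] and [12, 29]
    Split: [12, 29] -> [12] and [29]
    Merge: [12] + [29] -> [12, 29]
  Merge: [4] + [12, 29] -> [4, 12, 29]
  Split: [13, 15, 18] -> [13] and [15, 18]
    Split: [15, 18] -> [15] and [18]
    Merge: [15] + [18] -> [15, 18]
  Merge: [13] + [15, 18] -> [13, 15, 18]
Merge: [4, 12, 29] + [13, 15, 18] -> [4, 12, 13, 15, 18, 29]

Final sorted array: [4, 12, 13, 15, 18, 29]

The merge sort proceeds by recursively splitting the array and merging sorted halves.
After all merges, the sorted array is [4, 12, 13, 15, 18, 29].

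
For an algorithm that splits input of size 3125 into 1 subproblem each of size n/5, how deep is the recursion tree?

For divide and conquer with division factor 5:

Problem sizes at each level:
Level 0: 3125
Level 1: 625
Level 2: 125
Level 3: 25
Level 4: 5
Level 5: 1

The root is level 0 and the size-1 base case is level 5 (the tree spans levels 0 through 5, i.e. 6 levels counting the root), so the depth is the number of divisions: log_5(3125) = 5

The recursion tree depth is log_5(3125) = 5. At each level, the problem size is divided by 5, so it takes 5 divisions to reduce to a base case of size 1. The algorithm makes 1 recursive call at each level.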